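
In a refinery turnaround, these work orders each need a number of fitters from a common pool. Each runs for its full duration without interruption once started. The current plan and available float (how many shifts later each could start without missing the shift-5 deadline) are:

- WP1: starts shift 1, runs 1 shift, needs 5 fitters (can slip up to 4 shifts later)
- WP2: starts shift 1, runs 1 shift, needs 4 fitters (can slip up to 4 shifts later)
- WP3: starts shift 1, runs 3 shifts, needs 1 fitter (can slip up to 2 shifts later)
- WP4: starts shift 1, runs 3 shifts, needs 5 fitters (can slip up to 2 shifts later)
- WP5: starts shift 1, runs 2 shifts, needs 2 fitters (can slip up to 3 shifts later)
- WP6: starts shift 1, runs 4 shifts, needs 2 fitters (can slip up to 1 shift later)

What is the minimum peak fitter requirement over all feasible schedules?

Early-start (WP1@1, WP2@1, WP3@1, WP4@1, WP5@1, WP6@1) gives peak 19: s1:19  s2:10  s3:8  s4:2  s5:0.
Shift WP2→2, WP3→3, WP4→3, WP6→2.
Schedule WP1@1, WP2@2, WP3@3, WP4@3, WP5@1, WP6@2: s1:7  s2:8  s3:8  s4:8  s5:8 — peak 8.
Total fitter-shifts = 39 over 5 shifts ⇒ peak ≥ ⌈39/5⌉ = 8, so 8 is optimal.

8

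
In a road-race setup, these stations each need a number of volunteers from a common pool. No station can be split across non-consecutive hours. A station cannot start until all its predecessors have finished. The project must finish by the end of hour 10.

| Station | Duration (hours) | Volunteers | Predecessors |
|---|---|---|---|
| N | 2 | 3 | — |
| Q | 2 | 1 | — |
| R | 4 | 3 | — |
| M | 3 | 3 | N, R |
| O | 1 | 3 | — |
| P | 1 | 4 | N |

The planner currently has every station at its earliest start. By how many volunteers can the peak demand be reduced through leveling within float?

Early-start peak: h1:10  h2:7  h3:7  h4:3  h5:3  h6:3  h7:3  h8:0  h9:0  h10:0 ⇒ 10.
Leveled (N@1, Q@1, R@3, M@7, O@3, P@10): h1:4  h2:4  h3:6  h4:3  h5:3  h6:3  h7:3  h8:3  h9:3  h10:4 ⇒ 6.
Reduction 10 − 6 = 4.

4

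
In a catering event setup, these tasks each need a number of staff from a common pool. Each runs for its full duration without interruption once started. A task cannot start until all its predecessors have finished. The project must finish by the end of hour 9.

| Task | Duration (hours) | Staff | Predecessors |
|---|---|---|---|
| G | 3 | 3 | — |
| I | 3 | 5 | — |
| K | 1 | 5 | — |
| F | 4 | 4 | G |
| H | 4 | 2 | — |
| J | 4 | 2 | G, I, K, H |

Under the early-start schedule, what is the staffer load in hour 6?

At early start, hour 6 has: F, J.
Demand: 4 + 2 = 6.

6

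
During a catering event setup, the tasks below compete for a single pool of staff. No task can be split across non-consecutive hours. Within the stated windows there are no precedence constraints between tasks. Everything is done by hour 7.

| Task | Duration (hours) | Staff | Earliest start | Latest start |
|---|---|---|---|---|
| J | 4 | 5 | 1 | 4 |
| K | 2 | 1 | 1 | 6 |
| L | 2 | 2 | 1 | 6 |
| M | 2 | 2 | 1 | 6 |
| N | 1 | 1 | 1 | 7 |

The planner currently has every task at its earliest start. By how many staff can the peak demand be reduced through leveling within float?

Early-start peak: h1:11  h2:10  h3:5  h4:5  h5:0  h6:0  h7:0 ⇒ 11.
Leveled (J@1, K@5, L@5, M@5, N@7): h1:5  h2:5  h3:5  h4:5  h5:5  h6:5  h7:1 ⇒ 5.
Reduction 11 − 5 = 6.

6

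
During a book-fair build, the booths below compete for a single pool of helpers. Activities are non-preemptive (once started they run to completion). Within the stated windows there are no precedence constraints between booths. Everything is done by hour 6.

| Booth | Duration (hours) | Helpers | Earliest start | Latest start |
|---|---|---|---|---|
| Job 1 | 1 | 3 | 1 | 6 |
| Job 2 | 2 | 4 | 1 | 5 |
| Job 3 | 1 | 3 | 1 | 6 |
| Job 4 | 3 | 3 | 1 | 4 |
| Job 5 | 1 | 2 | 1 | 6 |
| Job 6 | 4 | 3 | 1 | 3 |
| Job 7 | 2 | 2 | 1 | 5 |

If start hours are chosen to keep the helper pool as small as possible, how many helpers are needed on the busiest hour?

Early-start (Job 1@1, Job 2@1, Job 3@1, Job 4@1, Job 5@1, Job 6@1, Job 7@1) gives peak 20: h1:20  h2:12  h3:6  h4:3  h5:0  h6:0.
Shift Job 3→2, Job 4→3, Job 5→3, Job 6→3, Job 7→4.
Schedule Job 1@1, Job 2@1, Job 3@2, Job 4@3, Job 5@3, Job 6@3, Job 7@4: h1:7  h2:7  h3:8  h4:8  h5:8  h6:3 — peak 8.

8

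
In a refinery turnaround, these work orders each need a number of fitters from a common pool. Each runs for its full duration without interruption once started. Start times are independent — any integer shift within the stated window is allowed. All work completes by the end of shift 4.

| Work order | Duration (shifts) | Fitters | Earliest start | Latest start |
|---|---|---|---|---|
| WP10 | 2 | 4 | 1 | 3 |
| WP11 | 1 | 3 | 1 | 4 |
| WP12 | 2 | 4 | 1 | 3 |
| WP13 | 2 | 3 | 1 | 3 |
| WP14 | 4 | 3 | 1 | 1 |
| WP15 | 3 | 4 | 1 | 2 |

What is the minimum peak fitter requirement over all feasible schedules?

14

Early-start (WP10@1, WP11@1, WP12@1, WP13@1, WP14@1, WP15@1) gives peak 21: s1:21  s2:18  s3:7  s4:3.
Shift WP12→3, WP15→2.
Schedule WP10@1, WP11@1, WP12@3, WP13@1, WP14@1, WP15@2: s1:13  s2:14  s3:11  s4:11 — peak 14.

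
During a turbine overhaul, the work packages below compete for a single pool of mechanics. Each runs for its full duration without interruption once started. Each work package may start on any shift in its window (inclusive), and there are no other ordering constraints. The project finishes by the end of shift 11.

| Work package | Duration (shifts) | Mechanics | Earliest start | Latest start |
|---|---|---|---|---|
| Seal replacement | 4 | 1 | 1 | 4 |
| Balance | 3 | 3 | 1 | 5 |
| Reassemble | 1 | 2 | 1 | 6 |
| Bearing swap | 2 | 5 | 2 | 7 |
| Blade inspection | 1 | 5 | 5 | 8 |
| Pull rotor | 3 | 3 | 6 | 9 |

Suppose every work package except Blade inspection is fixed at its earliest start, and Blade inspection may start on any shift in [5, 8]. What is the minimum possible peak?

Blade inspection@5: s1:6  s2:9  s3:9  s4:1  s5:5  s6:3  s7:3  s8:3  s9:0  s10:0  s11:0 → peak 9
Blade inspection@6: s1:6  s2:9  s3:9  s4:1  s5:0  s6:8  s7:3  s8:3  s9:0  s10:0  s11:0 → peak 9
Blade inspection@7: s1:6  s2:9  s3:9  s4:1  s5:0  s6:3  s7:8  s8:3  s9:0  s10:0  s11:0 → peak 9
Blade inspection@8: s1:6  s2:9  s3:9  s4:1  s5:0  s6:3  s7:3  s8:8  s9:0  s10:0  s11:0 → peak 9
Best is Blade inspection@5, peak 9.

9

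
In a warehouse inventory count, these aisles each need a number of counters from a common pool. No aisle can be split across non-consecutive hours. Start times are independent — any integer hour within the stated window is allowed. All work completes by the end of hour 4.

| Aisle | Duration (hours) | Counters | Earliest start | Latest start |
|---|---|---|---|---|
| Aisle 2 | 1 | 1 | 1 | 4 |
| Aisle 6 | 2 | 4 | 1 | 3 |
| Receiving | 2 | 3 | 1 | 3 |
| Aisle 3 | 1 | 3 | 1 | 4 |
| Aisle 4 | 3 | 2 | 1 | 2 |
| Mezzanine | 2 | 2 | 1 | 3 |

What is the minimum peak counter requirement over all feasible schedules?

Early-start (Aisle 2@1, Aisle 6@1, Receiving@1, Aisle 3@1, Aisle 4@1, Mezzanine@1) gives peak 15: h1:15  h2:11  h3:2  h4:0.
Shift Aisle 2→2, Receiving→3, Aisle 4→2, Mezzanine→3.
Schedule Aisle 2@2, Aisle 6@1, Receiving@3, Aisle 3@1, Aisle 4@2, Mezzanine@3: h1:7  h2:7  h3:7  h4:7 — peak 7.
Total counter-hours = 28 over 4 hours ⇒ peak ≥ ⌈28/4⌉ = 7, so 7 is optimal.

7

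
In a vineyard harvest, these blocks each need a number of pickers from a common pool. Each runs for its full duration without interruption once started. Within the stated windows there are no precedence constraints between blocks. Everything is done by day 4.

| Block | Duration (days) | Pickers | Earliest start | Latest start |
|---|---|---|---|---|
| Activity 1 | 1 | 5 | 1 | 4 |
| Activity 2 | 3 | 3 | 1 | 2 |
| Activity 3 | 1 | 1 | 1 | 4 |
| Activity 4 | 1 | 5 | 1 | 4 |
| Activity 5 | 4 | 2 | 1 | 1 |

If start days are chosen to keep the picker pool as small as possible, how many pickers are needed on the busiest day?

Early-start (Activity 1@1, Activity 2@1, Activity 3@1, Activity 4@1, Activity 5@1) gives peak 16: d1:16  d2:5  d3:5  d4:2.
Shift Activity 3→2, Activity 4→3.
Schedule Activity 1@1, Activity 2@1, Activity 3@2, Activity 4@3, Activity 5@1: d1:10  d2:6  d3:10  d4:2 — peak 10.

10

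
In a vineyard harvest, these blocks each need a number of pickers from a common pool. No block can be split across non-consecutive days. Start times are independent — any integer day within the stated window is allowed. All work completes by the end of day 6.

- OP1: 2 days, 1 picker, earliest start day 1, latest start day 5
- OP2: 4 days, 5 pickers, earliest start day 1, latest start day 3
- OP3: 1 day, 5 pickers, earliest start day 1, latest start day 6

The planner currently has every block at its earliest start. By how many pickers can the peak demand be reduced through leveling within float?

5

Early-start peak: d1:11  d2:6  d3:5  d4:5  d5:0  d6:0 ⇒ 11.
Leveled (OP1@1, OP2@1, OP3@5): d1:6  d2:6  d3:5  d4:5  d5:5  d6:0 ⇒ 6.
Reduction 11 − 6 = 5.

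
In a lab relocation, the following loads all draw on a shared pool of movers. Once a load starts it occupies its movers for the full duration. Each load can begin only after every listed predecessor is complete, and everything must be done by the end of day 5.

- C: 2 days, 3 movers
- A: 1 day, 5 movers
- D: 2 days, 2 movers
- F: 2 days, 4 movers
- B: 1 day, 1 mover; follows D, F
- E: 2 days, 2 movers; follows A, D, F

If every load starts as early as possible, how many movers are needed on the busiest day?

14

Early-start schedule: C@1, A@1, D@1, F@1, B@3, E@3.
Load per day: day 1: 14, day 2: 9, day 3: 3, day 4: 2, day 5: 0.
Peak is 14.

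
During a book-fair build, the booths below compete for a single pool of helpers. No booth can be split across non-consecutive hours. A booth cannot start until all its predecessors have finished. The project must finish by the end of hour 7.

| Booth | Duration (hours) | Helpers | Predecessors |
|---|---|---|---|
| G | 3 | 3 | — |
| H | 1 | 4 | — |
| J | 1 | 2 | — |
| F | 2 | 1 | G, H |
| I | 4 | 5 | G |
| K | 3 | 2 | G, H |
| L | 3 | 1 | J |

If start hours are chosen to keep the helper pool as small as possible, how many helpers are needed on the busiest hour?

8

Early-start (G@1, H@1, J@1, F@4, I@4, K@4, L@2) gives peak 9: h1:9  h2:4  h3:4  h4:9  h5:8  h6:7  h7:5.
Shift J→2, F→6, L→3.
Schedule G@1, H@1, J@2, F@6, I@4, K@4, L@3: h1:7  h2:5  h3:4  h4:8  h5:8  h6:8  h7:6 — peak 8.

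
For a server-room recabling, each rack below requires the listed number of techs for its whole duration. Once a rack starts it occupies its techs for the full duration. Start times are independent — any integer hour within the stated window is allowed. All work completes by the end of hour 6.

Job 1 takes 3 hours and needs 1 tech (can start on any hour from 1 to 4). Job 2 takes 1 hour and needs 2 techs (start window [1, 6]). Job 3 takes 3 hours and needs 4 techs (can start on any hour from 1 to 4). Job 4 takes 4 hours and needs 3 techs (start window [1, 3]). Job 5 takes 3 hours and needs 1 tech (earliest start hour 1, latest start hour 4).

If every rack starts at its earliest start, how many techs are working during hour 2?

At early start, hour 2 has: Job 1, Job 3, Job 4, Job 5.
Demand: 1 + 4 + 3 + 1 = 9.

9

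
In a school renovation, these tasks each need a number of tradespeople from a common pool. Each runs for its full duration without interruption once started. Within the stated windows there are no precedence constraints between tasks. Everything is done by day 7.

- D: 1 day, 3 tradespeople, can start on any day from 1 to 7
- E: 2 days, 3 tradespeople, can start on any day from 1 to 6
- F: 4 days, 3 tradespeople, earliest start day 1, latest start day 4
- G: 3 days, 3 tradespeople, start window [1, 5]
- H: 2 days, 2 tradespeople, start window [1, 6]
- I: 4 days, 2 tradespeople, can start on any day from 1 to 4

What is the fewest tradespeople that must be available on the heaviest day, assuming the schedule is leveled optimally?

Early-start (D@1, E@1, F@1, G@1, H@1, I@1) gives peak 16: d1:16  d2:13  d3:8  d4:5  d5:0  d6:0  d7:0.
Shift E→2, G→5, H→4, I→4.
Schedule D@1, E@2, F@1, G@5, H@4, I@4: d1:6  d2:6  d3:6  d4:7  d5:7  d6:5  d7:5 — peak 7.

7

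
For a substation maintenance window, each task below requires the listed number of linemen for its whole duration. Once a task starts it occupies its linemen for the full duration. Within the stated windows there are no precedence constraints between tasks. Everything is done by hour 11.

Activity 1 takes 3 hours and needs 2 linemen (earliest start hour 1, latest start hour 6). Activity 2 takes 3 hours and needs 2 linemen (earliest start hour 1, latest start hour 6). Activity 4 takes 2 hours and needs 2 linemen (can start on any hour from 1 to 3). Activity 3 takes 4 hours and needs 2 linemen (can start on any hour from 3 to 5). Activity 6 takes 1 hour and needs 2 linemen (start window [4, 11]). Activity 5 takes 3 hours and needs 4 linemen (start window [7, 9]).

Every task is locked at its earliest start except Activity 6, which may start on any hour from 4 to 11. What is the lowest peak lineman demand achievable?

Activity 6@4: h1:6  h2:6  h3:6  h4:4  h5:2  h6:2  h7:4  h8:4  h9:4  h10:0  h11:0 → peak 6
Activity 6@5: h1:6  h2:6  h3:6  h4:2  h5:4  h6:2  h7:4  h8:4  h9:4  h10:0  h11:0 → peak 6
Activity 6@6: h1:6  h2:6  h3:6  h4:2  h5:2  h6:4  h7:4  h8:4  h9:4  h10:0  h11:0 → peak 6
Activity 6@7: h1:6  h2:6  h3:6  h4:2  h5:2  h6:2  h7:6  h8:4  h9:4  h10:0  h11:0 → peak 6
Activity 6@8: h1:6  h2:6  h3:6  h4:2  h5:2  h6:2  h7:4  h8:6  h9:4  h10:0  h11:0 → peak 6
Activity 6@9: h1:6  h2:6  h3:6  h4:2  h5:2  h6:2  h7:4  h8:4  h9:6  h10:0  h11:0 → peak 6
Activity 6@10: h1:6  h2:6  h3:6  h4:2  h5:2  h6:2  h7:4  h8:4  h9:4  h10:2  h11:0 → peak 6
Activity 6@11: h1:6  h2:6  h3:6  h4:2  h5:2  h6:2  h7:4  h8:4  h9:4  h10:0  h11:2 → peak 6
Best is Activity 6@4, peak 6.

6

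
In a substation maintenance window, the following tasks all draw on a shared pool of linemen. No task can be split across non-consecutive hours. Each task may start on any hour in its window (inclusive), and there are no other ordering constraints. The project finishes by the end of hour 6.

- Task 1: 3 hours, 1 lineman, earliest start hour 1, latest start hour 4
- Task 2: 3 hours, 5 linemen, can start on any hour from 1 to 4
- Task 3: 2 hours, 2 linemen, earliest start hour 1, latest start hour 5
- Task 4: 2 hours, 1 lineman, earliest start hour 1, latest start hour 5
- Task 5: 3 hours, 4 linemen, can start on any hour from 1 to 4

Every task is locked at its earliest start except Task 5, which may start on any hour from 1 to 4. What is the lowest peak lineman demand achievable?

Task 5@1: h1:13  h2:13  h3:10  h4:0  h5:0  h6:0 → peak 13
Task 5@2: h1:9  h2:13  h3:10  h4:4  h5:0  h6:0 → peak 13
Task 5@3: h1:9  h2:9  h3:10  h4:4  h5:4  h6:0 → peak 10
Task 5@4: h1:9  h2:9  h3:6  h4:4  h5:4  h6:4 → peak 9
Best is Task 5@4, peak 9.

9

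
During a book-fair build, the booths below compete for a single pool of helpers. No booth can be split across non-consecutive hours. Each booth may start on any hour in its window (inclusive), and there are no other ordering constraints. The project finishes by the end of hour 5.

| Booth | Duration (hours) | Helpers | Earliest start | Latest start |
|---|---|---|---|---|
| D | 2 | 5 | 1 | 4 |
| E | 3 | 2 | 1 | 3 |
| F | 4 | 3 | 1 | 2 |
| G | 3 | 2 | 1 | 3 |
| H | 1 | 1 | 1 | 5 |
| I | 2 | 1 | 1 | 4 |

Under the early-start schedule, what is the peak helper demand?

14

Early-start schedule: D@1, E@1, F@1, G@1, H@1, I@1.
Load per hour: hour 1: 14, hour 2: 13, hour 3: 7, hour 4: 3, hour 5: 0.
Peak is 14.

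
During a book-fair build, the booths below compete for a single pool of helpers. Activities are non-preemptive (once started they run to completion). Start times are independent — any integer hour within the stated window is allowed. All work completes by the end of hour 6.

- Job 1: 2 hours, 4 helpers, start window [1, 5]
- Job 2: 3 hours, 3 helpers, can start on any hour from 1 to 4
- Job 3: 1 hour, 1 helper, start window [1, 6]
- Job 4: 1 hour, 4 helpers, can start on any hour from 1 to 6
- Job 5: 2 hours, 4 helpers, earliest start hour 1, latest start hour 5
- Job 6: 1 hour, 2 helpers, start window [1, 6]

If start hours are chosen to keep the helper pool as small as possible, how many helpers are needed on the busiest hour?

Early-start (Job 1@1, Job 2@1, Job 3@1, Job 4@1, Job 5@1, Job 6@1) gives peak 18: h1:18  h2:11  h3:3  h4:0  h5:0  h6:0.
Shift Job 3→3, Job 4→4, Job 5→5, Job 6→3.
Schedule Job 1@1, Job 2@1, Job 3@3, Job 4@4, Job 5@5, Job 6@3: h1:7  h2:7  h3:6  h4:4  h5:4  h6:4 — peak 7.

7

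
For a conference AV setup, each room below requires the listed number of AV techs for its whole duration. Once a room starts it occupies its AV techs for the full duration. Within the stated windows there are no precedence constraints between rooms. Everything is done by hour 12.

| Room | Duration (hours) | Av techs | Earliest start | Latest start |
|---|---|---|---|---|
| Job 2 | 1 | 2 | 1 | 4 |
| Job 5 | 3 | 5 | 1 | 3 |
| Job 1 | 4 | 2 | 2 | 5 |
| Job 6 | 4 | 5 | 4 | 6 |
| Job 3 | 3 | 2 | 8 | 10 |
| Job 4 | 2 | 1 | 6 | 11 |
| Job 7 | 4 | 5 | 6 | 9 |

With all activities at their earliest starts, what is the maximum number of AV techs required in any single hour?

11

Early-start schedule: Job 2@1, Job 5@1, Job 1@2, Job 6@4, Job 3@8, Job 4@6, Job 7@6.
Load per hour: hour 1: 7, hour 2: 7, hour 3: 7, hour 4: 7, hour 5: 7, hour 6: 11, hour 7: 11, hour 8: 7, hour 9: 7, hour 10: 2, hour 11: 0, hour 12: 0.
Peak is 11.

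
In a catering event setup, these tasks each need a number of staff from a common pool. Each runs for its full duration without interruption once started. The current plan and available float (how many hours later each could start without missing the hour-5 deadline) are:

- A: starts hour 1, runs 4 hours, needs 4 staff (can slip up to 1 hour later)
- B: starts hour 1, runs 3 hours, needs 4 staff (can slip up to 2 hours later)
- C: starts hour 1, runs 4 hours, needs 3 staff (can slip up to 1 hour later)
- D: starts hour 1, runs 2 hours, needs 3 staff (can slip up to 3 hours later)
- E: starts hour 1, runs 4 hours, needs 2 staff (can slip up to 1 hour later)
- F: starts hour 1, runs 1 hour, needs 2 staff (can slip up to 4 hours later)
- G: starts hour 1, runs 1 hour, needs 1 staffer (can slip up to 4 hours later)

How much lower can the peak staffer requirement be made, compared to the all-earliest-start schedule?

Early-start peak: h1:19  h2:16  h3:13  h4:9  h5:0 ⇒ 19.
Leveled (A@1, B@1, C@1, D@4, E@1, F@5, G@4): h1:13  h2:13  h3:13  h4:13  h5:5 ⇒ 13.
Reduction 19 − 13 = 6.

6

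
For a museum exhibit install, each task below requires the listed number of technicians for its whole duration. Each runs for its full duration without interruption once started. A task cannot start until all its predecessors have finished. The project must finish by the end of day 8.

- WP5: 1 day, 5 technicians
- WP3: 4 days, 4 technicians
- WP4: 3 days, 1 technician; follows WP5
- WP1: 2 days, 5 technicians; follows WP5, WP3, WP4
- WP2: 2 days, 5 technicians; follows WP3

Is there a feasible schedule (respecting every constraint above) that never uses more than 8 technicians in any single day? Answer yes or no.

no

The minimum achievable peak is 9; 8 < 9, so no feasible schedule stays within the cap.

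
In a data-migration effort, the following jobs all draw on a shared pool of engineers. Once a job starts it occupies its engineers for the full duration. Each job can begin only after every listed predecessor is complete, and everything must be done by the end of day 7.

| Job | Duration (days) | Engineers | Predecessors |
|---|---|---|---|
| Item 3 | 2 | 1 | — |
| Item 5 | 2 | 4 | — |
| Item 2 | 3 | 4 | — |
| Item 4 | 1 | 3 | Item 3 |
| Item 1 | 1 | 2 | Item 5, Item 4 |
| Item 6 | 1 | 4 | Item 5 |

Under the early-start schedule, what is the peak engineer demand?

Early-start schedule: Item 3@1, Item 5@1, Item 2@1, Item 4@3, Item 1@4, Item 6@3.
Load per day: day 1: 9, day 2: 9, day 3: 11, day 4: 2, day 5: 0, day 6: 0, day 7: 0.
Peak is 11.

11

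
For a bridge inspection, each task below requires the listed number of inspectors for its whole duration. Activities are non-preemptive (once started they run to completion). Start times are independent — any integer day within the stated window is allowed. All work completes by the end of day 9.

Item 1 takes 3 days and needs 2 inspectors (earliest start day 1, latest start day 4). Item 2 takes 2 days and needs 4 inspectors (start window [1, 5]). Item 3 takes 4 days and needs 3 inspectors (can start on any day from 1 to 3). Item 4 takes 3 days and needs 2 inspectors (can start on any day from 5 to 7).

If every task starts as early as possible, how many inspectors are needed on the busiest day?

9

Early-start schedule: Item 1@1, Item 2@1, Item 3@1, Item 4@5.
Load per day: day 1: 9, day 2: 9, day 3: 5, day 4: 3, day 5: 2, day 6: 2, day 7: 2, day 8: 0, day 9: 0.
Peak is 9.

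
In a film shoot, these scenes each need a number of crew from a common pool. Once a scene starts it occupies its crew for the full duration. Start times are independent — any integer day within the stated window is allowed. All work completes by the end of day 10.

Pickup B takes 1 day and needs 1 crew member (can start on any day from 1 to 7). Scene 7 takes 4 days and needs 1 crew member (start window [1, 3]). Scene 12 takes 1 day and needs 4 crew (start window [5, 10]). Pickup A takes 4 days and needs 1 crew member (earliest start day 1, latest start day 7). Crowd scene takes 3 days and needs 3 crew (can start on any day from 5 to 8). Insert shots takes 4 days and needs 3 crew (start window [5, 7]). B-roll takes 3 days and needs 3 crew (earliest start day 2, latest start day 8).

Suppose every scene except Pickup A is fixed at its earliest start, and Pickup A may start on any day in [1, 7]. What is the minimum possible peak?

Pickup A@1: d1:3  d2:5  d3:5  d4:5  d5:10  d6:6  d7:6  d8:3  d9:0  d10:0 → peak 10
Pickup A@2: d1:2  d2:5  d3:5  d4:5  d5:11  d6:6  d7:6  d8:3  d9:0  d10:0 → peak 11
Pickup A@3: d1:2  d2:4  d3:5  d4:5  d5:11  d6:7  d7:6  d8:3  d9:0  d10:0 → peak 11
Pickup A@4: d1:2  d2:4  d3:4  d4:5  d5:11  d6:7  d7:7  d8:3  d9:0  d10:0 → peak 11
Pickup A@5: d1:2  d2:4  d3:4  d4:4  d5:11  d6:7  d7:7  d8:4  d9:0  d10:0 → peak 11
Pickup A@6: d1:2  d2:4  d3:4  d4:4  d5:10  d6:7  d7:7  d8:4  d9:1  d10:0 → peak 10
Pickup A@7: d1:2  d2:4  d3:4  d4:4  d5:10  d6:6  d7:7  d8:4  d9:1  d10:1 → peak 10
Best is Pickup A@1, peak 10.

10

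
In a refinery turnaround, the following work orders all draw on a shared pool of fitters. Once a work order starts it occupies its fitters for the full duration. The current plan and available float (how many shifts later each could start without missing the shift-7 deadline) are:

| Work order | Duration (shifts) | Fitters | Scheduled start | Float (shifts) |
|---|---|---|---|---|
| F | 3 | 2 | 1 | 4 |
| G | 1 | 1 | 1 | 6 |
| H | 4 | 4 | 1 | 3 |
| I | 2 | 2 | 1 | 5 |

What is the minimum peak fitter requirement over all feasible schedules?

4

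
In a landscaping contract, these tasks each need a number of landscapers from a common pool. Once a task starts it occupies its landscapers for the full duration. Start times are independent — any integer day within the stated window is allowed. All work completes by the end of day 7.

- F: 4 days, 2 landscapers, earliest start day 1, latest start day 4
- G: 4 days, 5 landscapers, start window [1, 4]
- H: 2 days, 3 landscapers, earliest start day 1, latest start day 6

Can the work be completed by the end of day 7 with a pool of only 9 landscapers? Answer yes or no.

Schedule F@1, G@1, H@5: d1:7  d2:7  d3:7  d4:7  d5:3  d6:3  d7:0 — peak 7 ≤ 9.

yes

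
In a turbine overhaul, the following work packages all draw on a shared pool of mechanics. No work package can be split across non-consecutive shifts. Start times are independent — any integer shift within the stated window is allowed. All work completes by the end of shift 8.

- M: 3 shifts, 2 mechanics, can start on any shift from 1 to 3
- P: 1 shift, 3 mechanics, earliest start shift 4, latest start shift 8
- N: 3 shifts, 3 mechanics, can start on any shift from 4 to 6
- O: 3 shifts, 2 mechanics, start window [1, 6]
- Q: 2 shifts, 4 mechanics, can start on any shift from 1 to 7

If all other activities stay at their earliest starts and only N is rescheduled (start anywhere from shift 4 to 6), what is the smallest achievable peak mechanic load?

N@4: s1:8  s2:8  s3:4  s4:6  s5:3  s6:3  s7:0  s8:0 → peak 8
N@5: s1:8  s2:8  s3:4  s4:3  s5:3  s6:3  s7:3  s8:0 → peak 8
N@6: s1:8  s2:8  s3:4  s4:3  s5:0  s6:3  s7:3  s8:3 → peak 8
Best is N@4, peak 8.

8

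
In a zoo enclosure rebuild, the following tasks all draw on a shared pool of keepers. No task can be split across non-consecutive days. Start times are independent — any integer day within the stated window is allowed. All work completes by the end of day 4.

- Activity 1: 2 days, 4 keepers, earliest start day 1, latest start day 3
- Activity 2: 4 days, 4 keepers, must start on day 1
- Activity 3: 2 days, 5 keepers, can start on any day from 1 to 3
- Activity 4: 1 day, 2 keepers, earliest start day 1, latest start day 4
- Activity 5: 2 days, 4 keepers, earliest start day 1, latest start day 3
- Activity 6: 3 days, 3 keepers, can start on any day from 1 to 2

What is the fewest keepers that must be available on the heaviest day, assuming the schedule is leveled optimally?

15

Early-start (Activity 1@1, Activity 2@1, Activity 3@1, Activity 4@1, Activity 5@1, Activity 6@1) gives peak 22: d1:22  d2:20  d3:7  d4:4.
Shift Activity 3→3, Activity 6→2.
Schedule Activity 1@1, Activity 2@1, Activity 3@3, Activity 4@1, Activity 5@1, Activity 6@2: d1:14  d2:15  d3:12  d4:12 — peak 15.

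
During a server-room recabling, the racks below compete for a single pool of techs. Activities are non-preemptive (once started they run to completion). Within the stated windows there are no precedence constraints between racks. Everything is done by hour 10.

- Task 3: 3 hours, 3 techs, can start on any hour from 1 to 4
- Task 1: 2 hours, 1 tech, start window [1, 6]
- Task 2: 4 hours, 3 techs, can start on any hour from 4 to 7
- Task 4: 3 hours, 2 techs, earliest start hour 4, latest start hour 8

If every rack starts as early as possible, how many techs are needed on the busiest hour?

Early-start schedule: Task 3@1, Task 1@1, Task 2@4, Task 4@4.
Load per hour: hour 1: 4, hour 2: 4, hour 3: 3, hour 4: 5, hour 5: 5, hour 6: 5, hour 7: 3, hour 8: 0, hour 9: 0, hour 10: 0.
Peak is 5.

5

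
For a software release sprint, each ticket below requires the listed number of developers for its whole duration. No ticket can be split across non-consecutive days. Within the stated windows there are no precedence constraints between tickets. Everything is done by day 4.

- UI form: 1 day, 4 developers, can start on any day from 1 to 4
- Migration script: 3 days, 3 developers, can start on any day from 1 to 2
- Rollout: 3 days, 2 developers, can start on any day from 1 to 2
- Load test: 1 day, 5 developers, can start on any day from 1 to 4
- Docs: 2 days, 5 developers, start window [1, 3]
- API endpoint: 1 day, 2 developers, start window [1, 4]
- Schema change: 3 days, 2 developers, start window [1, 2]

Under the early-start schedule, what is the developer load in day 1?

At early start, day 1 has: UI form, Migration script, Rollout, Load test, Docs, API endpoint, Schema change.
Demand: 4 + 3 + 2 + 5 + 5 + 2 + 2 = 23.

23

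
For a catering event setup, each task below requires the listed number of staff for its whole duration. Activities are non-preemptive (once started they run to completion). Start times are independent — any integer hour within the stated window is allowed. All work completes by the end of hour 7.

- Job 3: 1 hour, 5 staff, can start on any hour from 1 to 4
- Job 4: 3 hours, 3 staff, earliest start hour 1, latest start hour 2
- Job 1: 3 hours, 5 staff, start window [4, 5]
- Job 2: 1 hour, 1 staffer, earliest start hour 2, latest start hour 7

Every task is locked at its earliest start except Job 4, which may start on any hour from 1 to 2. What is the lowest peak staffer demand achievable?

8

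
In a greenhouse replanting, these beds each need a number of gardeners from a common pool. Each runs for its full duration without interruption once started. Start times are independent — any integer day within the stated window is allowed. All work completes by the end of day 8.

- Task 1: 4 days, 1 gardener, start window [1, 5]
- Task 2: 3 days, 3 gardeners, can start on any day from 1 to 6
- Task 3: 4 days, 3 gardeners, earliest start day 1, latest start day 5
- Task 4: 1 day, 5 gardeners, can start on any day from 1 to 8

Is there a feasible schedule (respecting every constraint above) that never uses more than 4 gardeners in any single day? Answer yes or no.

no

The minimum achievable peak is 5; 4 < 5, so no feasible schedule stays within the cap.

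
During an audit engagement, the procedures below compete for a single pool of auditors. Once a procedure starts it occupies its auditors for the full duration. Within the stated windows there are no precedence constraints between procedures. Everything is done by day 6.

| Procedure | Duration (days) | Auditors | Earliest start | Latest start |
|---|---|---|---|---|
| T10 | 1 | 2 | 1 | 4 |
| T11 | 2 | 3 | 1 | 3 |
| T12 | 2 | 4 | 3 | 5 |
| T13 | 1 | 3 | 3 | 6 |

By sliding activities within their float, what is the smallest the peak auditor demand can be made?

Early-start (T10@1, T11@1, T12@3, T13@3) gives peak 7: d1:5  d2:3  d3:7  d4:4  d5:0  d6:0.
Shift T11→2, T12→4, T13→6.
Schedule T10@1, T11@2, T12@4, T13@6: d1:2  d2:3  d3:3  d4:4  d5:4  d6:3 — peak 4.
Total auditor-days = 19 over 6 days ⇒ peak ≥ ⌈19/6⌉ = 4, so 4 is optimal.

4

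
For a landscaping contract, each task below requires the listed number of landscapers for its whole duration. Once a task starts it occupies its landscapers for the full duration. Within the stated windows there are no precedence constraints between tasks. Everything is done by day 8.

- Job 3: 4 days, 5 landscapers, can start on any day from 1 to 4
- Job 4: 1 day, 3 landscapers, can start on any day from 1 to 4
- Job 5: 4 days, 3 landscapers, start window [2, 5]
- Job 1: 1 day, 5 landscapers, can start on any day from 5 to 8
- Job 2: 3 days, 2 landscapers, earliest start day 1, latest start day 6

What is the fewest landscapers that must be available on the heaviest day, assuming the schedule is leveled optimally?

8

Early-start (Job 3@1, Job 4@1, Job 5@2, Job 1@5, Job 2@1) gives peak 10: d1:10  d2:10  d3:10  d4:8  d5:8  d6:0  d7:0  d8:0.
Shift Job 2→6.
Schedule Job 3@1, Job 4@1, Job 5@2, Job 1@5, Job 2@6: d1:8  d2:8  d3:8  d4:8  d5:8  d6:2  d7:2  d8:2 — peak 8.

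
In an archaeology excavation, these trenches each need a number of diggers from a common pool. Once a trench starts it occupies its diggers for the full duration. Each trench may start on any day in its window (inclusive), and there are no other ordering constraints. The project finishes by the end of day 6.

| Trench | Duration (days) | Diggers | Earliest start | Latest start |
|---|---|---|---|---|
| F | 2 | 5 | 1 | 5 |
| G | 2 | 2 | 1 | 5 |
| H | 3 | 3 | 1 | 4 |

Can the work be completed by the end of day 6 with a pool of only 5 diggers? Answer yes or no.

Schedule F@1, G@3, H@3: d1:5  d2:5  d3:5  d4:5  d5:3  d6:0 — peak 5 ≤ 5.

yes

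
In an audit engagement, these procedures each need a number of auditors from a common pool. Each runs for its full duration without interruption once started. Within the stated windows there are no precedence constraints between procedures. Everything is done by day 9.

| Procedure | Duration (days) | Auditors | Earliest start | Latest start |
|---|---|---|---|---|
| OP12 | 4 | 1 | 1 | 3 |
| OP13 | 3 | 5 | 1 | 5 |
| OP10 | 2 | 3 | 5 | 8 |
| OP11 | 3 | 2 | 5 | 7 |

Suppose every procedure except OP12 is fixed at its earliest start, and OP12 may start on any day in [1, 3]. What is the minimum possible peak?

6

OP12@1: d1:6  d2:6  d3:6  d4:1  d5:5  d6:5  d7:2  d8:0  d9:0 → peak 6
OP12@2: d1:5  d2:6  d3:6  d4:1  d5:6  d6:5  d7:2  d8:0  d9:0 → peak 6
OP12@3: d1:5  d2:5  d3:6  d4:1  d5:6  d6:6  d7:2  d8:0  d9:0 → peak 6
Best is OP12@1, peak 6.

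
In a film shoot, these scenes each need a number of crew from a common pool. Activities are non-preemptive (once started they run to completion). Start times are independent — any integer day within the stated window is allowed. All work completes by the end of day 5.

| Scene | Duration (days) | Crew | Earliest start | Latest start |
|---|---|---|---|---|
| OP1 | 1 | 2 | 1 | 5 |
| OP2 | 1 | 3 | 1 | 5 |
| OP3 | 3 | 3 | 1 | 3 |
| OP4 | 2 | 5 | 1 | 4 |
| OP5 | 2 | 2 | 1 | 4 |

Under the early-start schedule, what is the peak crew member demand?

15

Early-start schedule: OP1@1, OP2@1, OP3@1, OP4@1, OP5@1.
Load per day: day 1: 15, day 2: 10, day 3: 3, day 4: 0, day 5: 0.
Peak is 15.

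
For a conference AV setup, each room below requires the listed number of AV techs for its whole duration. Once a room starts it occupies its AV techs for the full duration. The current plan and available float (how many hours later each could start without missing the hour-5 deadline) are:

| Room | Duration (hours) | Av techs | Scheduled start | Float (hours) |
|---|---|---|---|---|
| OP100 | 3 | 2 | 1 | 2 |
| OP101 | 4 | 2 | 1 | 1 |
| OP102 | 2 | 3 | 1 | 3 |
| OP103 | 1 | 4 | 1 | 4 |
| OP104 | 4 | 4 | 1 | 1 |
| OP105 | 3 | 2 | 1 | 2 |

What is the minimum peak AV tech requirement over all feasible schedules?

10

Early-start (OP100@1, OP101@1, OP102@1, OP103@1, OP104@1, OP105@1) gives peak 17: h1:17  h2:13  h3:10  h4:6  h5:0.
Shift OP102→4, OP104→2.
Schedule OP100@1, OP101@1, OP102@4, OP103@1, OP104@2, OP105@1: h1:10  h2:10  h3:10  h4:9  h5:7 — peak 10.
Total AV tech-hours = 46 over 5 hours ⇒ peak ≥ ⌈46/5⌉ = 10, so 10 is optimal.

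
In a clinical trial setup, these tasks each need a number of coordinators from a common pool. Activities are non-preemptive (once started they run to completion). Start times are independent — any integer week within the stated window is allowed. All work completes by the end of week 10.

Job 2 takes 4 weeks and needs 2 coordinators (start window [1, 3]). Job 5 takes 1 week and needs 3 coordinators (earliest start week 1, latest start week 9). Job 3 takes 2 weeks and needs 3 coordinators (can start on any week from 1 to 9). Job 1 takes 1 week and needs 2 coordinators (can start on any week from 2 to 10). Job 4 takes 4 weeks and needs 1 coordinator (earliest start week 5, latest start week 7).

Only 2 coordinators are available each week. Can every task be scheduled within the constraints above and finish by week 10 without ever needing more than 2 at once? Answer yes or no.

Total coordinator-weeks = 23; over 10 weeks the average is 23/10 > 2, so some week must exceed 2.

no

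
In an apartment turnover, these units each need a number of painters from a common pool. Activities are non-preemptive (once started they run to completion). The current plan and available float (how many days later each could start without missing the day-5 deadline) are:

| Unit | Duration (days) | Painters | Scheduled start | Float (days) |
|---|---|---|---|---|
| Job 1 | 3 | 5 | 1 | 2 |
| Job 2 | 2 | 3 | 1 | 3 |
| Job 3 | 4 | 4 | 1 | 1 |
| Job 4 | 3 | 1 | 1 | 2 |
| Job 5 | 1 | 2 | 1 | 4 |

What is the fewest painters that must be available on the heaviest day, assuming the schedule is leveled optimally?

10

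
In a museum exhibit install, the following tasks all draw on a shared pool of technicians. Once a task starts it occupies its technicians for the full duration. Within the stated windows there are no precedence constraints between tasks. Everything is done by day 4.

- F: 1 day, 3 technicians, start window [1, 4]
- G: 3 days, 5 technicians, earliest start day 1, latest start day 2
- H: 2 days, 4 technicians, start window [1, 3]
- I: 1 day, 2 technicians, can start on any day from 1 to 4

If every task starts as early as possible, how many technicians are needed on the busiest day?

14

Early-start schedule: F@1, G@1, H@1, I@1.
Load per day: day 1: 14, day 2: 9, day 3: 5, day 4: 0.
Peak is 14.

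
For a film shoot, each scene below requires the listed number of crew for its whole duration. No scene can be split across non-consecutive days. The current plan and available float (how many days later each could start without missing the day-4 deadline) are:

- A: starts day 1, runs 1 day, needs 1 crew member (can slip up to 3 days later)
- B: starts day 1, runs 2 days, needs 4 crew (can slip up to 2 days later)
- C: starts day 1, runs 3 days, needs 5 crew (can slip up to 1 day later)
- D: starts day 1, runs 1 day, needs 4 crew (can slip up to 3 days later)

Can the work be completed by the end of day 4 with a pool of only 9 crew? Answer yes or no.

yes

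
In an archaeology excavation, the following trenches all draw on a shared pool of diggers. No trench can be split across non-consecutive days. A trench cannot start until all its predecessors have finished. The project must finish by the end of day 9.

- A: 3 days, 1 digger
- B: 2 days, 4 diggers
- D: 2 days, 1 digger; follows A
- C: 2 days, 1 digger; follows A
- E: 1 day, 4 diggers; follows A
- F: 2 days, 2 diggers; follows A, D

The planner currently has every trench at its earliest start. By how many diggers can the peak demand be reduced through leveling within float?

1

Early-start peak: d1:5  d2:5  d3:1  d4:6  d5:2  d6:2  d7:2  d8:0  d9:0 ⇒ 6.
Leveled (A@1, B@1, D@4, C@4, E@6, F@7): d1:5  d2:5  d3:1  d4:2  d5:2  d6:4  d7:2  d8:2  d9:0 ⇒ 5.
Reduction 6 − 5 = 1.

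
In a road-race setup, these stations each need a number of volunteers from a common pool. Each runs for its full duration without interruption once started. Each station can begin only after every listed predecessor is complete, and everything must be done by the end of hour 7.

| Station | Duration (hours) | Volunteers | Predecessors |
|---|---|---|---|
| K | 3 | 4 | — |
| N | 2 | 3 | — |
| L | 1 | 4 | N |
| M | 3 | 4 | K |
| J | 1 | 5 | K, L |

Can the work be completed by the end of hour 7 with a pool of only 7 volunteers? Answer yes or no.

no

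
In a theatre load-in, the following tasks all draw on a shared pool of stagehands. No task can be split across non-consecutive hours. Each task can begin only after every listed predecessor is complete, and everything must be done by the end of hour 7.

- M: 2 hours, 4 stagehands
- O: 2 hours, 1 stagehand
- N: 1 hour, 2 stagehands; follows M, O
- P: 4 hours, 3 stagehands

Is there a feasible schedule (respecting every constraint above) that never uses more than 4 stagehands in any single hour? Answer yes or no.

Schedule M@1, O@3, N@7, P@3: h1:4  h2:4  h3:4  h4:4  h5:3  h6:3  h7:2 — peak 4 ≤ 4.

yes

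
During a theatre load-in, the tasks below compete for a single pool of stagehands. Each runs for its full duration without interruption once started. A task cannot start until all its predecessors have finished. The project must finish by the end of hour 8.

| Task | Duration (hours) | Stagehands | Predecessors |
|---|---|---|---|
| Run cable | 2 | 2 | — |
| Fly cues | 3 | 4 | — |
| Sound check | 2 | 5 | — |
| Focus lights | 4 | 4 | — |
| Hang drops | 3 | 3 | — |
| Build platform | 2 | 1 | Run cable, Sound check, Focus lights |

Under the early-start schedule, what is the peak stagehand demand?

18

Early-start schedule: Run cable@1, Fly cues@1, Sound check@1, Focus lights@1, Hang drops@1, Build platform@5.
Load per hour: hour 1: 18, hour 2: 18, hour 3: 11, hour 4: 4, hour 5: 1, hour 6: 1, hour 7: 0, hour 8: 0.
Peak is 18.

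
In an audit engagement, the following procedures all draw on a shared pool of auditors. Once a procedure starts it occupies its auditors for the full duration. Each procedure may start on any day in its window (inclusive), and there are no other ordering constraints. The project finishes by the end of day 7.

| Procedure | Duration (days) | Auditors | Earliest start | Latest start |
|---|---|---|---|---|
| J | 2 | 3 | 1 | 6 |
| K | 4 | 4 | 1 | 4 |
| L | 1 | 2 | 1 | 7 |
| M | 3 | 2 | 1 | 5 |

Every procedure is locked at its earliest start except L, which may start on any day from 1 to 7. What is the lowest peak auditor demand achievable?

9

L@1: d1:11  d2:9  d3:6  d4:4  d5:0  d6:0  d7:0 → peak 11
L@2: d1:9  d2:11  d3:6  d4:4  d5:0  d6:0  d7:0 → peak 11
L@3: d1:9  d2:9  d3:8  d4:4  d5:0  d6:0  d7:0 → peak 9
L@4: d1:9  d2:9  d3:6  d4:6  d5:0  d6:0  d7:0 → peak 9
L@5: d1:9  d2:9  d3:6  d4:4  d5:2  d6:0  d7:0 → peak 9
L@6: d1:9  d2:9  d3:6  d4:4  d5:0  d6:2  d7:0 → peak 9
L@7: d1:9  d2:9  d3:6  d4:4  d5:0  d6:0  d7:2 → peak 9
Best is L@3, peak 9.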